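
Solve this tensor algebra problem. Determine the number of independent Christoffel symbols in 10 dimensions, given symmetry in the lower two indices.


Christoffel symbols Gamma^k_{ij} are symmetric in i,j, so there are d * d(d+1)/2 independent symbols.
d = 10
d(d+1)/2 = 10 * 11 / 2 = 55
Total = 10 * 55 = 550

550


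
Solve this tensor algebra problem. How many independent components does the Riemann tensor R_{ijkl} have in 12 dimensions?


The Riemann tensor in d dimensions has d^2(d^2 - 1)/12 independent components.
d = 12, so d^2 = 144
d^2 - 1 = 143
d^2(d^2 - 1) = 144 * 143 = 20592
Divide by 12: 20592 / 12 = 1716

1716


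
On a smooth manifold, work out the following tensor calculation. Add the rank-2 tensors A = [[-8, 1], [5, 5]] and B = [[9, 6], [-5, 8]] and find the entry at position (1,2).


Tensor addition is component-wise: (A + B)_{ij} = A_{ij} + B_{ij}.
A_{12} = 1
B_{12} = 6
(A + B)_{12} = 1 + 6 = 7

7


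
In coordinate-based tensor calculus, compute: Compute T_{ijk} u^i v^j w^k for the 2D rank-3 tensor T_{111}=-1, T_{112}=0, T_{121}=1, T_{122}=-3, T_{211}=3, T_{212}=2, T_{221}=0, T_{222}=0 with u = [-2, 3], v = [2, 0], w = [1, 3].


S = sum over i,j,k of T_{ijk} u_i v_j w_k. Expanding all 8 terms:
T_{111}*u_1*v_1*w_1 = -1*-2*2*1 = 4  (running total: 4)
T_{112}*u_1*v_1*w_2 = 0*-2*2*3 = 0  (running total: 4)
T_{121}*u_1*v_2*w_1 = 1*-2*0*1 = 0  (running total: 4)
T_{122}*u_1*v_2*w_2 = -3*-2*0*3 = 0  (running total: 4)
T_{211}*u_2*v_1*w_1 = 3*3*2*1 = 18  (running total: 22)
T_{212}*u_2*v_1*w_2 = 2*3*2*3 = 36  (running total: 58)
T_{221}*u_2*v_2*w_1 = 0*3*0*1 = 0  (running total: 58)
T_{222}*u_2*v_2*w_2 = 0*3*0*3 = 0  (running total: 58)
S = 58

58


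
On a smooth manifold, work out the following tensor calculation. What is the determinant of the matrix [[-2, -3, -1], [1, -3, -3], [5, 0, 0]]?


Expanding along the first row, det(A) = a11*M_11 - a12*M_12 + a13*M_13, where M_1j is the (1,j) minor.
Minor M_11 = -3*0 - -3*0 = 0
Minor M_12 = 1*0 - -3*5 = 15
Minor M_13 = 1*0 - -3*5 = 15
det = -2*(0) - -3*(15) + -1*(15)
    = 0 - -45 + -15
    = 30

30


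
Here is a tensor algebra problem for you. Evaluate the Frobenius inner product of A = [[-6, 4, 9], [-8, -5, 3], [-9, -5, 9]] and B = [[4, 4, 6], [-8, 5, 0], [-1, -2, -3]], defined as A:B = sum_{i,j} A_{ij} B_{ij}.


A:B = sum over all i,j of A_{ij} * B_{ij}.
Row 1: -6*4=-24, 4*4=16, 9*6=54 => row sum = 46
Row 2: -8*-8=64, -5*5=-25, 3*0=0 => row sum = 39
Row 3: -9*-1=9, -5*-2=10, 9*-3=-27 => row sum = -8
Total = 46 + 39 + -8 = 77

77


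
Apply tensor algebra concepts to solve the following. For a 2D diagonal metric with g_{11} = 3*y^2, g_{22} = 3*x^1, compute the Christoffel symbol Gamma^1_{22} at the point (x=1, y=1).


For a diagonal metric, Gamma^k_{ij} = (1/2) g^{kk} (dg_{ik}/dx_j + dg_{jk}/dx_i - dg_{ij}/dx_k).
The metric is diagonal, so g_{ab} = 0 for a != b.
At the given point: g_{11} = 3, g_{22} = 3
g^{11} = 1/3
dg_{21}/dx_2 = 0 (off-diagonal)
dg_{21}/dx_2 = 0 (off-diagonal)
dg_{22}/dx_1 = dg_{22}/dx_1 = 3
Numerator = 0 + 0 - 3 = -3
Gamma^1_{22} = -3 / (2 * 3) = -1/2

-1/2


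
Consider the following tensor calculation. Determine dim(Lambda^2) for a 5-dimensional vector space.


The dimension of the space of p-forms on an n-dimensional space is C(n, p).
n = 5, p = 2
C(5, 2) = 5! / (2! * 3!) = 10

10


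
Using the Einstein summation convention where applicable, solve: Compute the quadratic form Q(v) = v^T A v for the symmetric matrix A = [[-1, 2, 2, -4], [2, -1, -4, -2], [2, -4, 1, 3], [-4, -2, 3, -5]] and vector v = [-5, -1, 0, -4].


First compute Av:
(Av)_1 = -1*-5 + 2*-1 + 2*0 + -4*-4 = 19
(Av)_2 = 2*-5 + -1*-1 + -4*0 + -2*-4 = -1
(Av)_3 = 2*-5 + -4*-1 + 1*0 + 3*-4 = -18
(Av)_4 = -4*-5 + -2*-1 + 3*0 + -5*-4 = 42
Av = [19, -1, -18, 42]
Then v^T (Av) = -5*19 + -1*-1 + 0*-18 + -4*42
= -95 + 1 + 0 + -168 = -262

-262


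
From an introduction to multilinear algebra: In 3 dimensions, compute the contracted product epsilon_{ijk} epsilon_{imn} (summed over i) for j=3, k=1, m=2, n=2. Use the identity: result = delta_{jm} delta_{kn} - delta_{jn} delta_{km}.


Using the identity: epsilon_{ijk} epsilon_{imn} = delta_{jm} delta_{kn} - delta_{jn} delta_{km}.
delta_{32} = 0
delta_{12} = 0
delta_{32} = 0
delta_{12} = 0
Result = 0 * 0 - 0 * 0 = 0 - 0 = 0

0


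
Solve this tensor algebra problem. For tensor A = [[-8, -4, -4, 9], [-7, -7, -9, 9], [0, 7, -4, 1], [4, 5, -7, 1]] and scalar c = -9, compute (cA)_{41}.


Scalar multiplication: (cA)_{ij} = c * A_{ij}.
c = -9
A_{41} = 4
(cA)_{41} = -9 * 4 = -36

-36


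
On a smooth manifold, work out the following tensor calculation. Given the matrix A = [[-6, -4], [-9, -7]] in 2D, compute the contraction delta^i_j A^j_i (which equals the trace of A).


The contraction (trace) of a rank-2 tensor is the sum of its diagonal elements.
Diagonal entries: A[1,1] = -6, A[2,2] = -7
Tr(A) = -6 + -7 = -13

-13


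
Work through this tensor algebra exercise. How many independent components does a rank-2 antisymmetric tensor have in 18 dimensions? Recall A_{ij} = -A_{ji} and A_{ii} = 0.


An antisymmetric rank-2 tensor satisfies A_{ij} = -A_{ji}, so diagonal entries are zero.
The independent components are the upper-triangular entries: C(n, 2) = n(n-1)/2.
n = 18
C(18, 2) = 18 * 17 / 2 = 306 / 2 = 153

153


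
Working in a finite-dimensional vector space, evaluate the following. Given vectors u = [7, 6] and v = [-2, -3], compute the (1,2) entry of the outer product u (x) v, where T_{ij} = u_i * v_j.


The outer product entry T_{ij} = u_i * v_j.
We need i=1, j=2.
u_1 = 7, v_2 = -3
T_{1,2} = 7 * -3 = -21

-21


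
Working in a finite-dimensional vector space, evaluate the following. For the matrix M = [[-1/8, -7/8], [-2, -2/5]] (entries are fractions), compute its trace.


The trace is the sum of diagonal entries.
Diagonal: M[1,1] = -1/8, M[2,2] = -2/5
Tr(M) = -1/8 + -2/5
Computing step by step:
After adding M[1,1]: -1/8
After adding M[2,2]: -21/40
Tr(M) = -21/40

-21/40


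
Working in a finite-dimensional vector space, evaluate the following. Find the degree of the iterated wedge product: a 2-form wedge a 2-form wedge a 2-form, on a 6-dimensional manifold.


The degree of a wedge product is the sum of the degrees of the individual forms.
Degrees: 2, 2, 2
Total degree = 2 + 2 + 2 = 6

6


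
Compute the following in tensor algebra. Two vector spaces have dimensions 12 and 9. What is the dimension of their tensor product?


The dimension of a tensor product is the product of dimensions.
dim(V) = 12, dim(W) = 9
dim(V (x) W) = 12 * 9 = 108

108


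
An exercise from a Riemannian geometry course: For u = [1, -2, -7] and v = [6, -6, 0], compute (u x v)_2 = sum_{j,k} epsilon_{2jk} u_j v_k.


(u x v)_2 = sum_{j,k} epsilon_{2jk} u_j v_k. Only permutations of (1,2,3) contribute; the two non-zero terms are:
eps_{213} u_1 v_3 = -1 * 1 * 0 = 0
eps_{231} u_3 v_1 = 1 * -7 * 6 = -42
(u x v)_2 = -42

-42


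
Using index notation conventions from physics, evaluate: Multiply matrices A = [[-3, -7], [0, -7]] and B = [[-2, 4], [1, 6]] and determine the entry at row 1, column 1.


(AB)_{ij} = sum_k A_{ik} B_{kj}.
For i=1, j=1:
A_{11} * B_{11} = -3 * -2 = 6
A_{12} * B_{21} = -7 * 1 = -7
Sum = 6 + -7 = -1

-1


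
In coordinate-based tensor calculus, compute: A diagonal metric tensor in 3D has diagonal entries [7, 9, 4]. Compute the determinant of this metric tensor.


For a diagonal metric, the determinant is the product of diagonal entries.
Diagonal entries: 7, 9, 4
det(g) = 7 * 9 * 4 = 252

252


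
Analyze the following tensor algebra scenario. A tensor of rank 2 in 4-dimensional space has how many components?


The number of components of a rank-r tensor in d dimensions is d^r.
Here d = 4 and r = 2.
4^2 = 16

16


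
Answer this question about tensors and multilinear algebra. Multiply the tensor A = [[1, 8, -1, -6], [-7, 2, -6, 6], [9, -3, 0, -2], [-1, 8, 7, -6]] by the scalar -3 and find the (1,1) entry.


Scalar multiplication: (cA)_{ij} = c * A_{ij}.
c = -3
A_{11} = 1
(cA)_{11} = -3 * 1 = -3

-3


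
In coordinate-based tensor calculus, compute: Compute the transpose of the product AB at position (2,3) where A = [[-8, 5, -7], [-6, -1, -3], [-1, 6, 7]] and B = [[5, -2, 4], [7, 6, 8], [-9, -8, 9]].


(AB)^T_{ij} = (AB)_{ji} = sum_k A_{jk} B_{ki}.
For i=2, j=3 we need (AB)_{32}:
A_{31} * B_{12} = -1 * -2 = 2
A_{32} * B_{22} = 6 * 6 = 36
A_{33} * B_{32} = 7 * -8 = -56
Sum = 2 + 36 + -56 = -18

-18


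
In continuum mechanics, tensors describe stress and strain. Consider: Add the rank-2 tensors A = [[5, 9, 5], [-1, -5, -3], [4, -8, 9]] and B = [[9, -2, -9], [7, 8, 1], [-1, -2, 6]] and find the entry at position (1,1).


Tensor addition is component-wise: (A + B)_{ij} = A_{ij} + B_{ij}.
A_{11} = 5
B_{11} = 9
(A + B)_{11} = 5 + 9 = 14

14


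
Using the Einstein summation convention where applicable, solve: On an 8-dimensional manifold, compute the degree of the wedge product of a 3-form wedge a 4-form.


The degree of a wedge product is the sum of the degrees of the individual forms.
Degrees: 3, 4
Total degree = 3 + 4 = 7

7


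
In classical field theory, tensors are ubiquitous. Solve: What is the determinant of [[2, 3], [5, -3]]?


For a 2x2 matrix [[a, b], [c, d]], det = a*d - b*c.
a = 2, b = 3, c = 5, d = -3
a*d = 2 * -3 = -6
b*c = 3 * 5 = 15
det = -6 - 15 = -21

-21


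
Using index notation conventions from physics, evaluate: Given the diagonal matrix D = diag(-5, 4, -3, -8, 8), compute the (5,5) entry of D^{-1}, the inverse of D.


For a diagonal matrix, the inverse has entries (D^{-1})_{ii} = 1/d_{ii}.
The diagonal entries are: d_{11} = -5, d_{22} = 4, d_{33} = -3, d_{44} = -8, d_{55} = 8
We need (D^{-1})_{55} = 1/d_{55} = 1/8 = 1/8

1/8


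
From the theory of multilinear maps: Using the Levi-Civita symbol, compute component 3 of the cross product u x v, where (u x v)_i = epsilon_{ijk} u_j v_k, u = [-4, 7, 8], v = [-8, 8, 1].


(u x v)_3 = sum_{j,k} epsilon_{3jk} u_j v_k. Only permutations of (1,2,3) contribute; the two non-zero terms are:
eps_{312} u_1 v_2 = 1 * -4 * 8 = -32
eps_{321} u_2 v_1 = -1 * 7 * -8 = 56
(u x v)_3 = 24

24


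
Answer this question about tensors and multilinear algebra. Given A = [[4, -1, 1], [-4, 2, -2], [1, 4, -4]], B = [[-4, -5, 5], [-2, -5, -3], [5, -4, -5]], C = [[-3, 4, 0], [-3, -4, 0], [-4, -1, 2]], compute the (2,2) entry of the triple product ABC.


(ABC)_{22} = sum_m (AB)_{2m} C_{m2}. First compute row 2 of AB.
(AB)_{21} = -4*-4 + 2*-2 + -2*5 = 2
(AB)_{22} = -4*-5 + 2*-5 + -2*-4 = 18
(AB)_{23} = -4*5 + 2*-3 + -2*-5 = -16
Now contract with column 2 of C:
(AB)_{21} * C_{12} = 2 * 4 = 8
(AB)_{22} * C_{22} = 18 * -4 = -72
(AB)_{23} * C_{32} = -16 * -1 = 16
(ABC)_{22} = 8 + -72 + 16 = -48

-48


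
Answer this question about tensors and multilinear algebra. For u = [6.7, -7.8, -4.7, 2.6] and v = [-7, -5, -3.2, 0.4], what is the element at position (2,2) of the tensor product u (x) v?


The outer product entry T_{ij} = u_i * v_j.
We need i=2, j=2.
u_2 = -7.8, v_2 = -5
T_{2,2} = -7.8 * -5 = 39

39


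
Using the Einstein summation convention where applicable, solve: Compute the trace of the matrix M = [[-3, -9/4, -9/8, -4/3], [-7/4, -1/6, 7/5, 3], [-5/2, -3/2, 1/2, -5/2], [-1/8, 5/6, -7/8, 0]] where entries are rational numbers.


The trace is the sum of diagonal entries.
Diagonal: M[1,1] = -3, M[2,2] = -1/6, M[3,3] = 1/2, M[4,4] = 0
Tr(M) = -3 + -1/6 + 1/2 + 0
Computing step by step:
After adding M[1,1]: -3
After adding M[2,2]: -19/6
After adding M[3,3]: -8/3
After adding M[4,4]: -8/3
Tr(M) = -8/3

-8/3


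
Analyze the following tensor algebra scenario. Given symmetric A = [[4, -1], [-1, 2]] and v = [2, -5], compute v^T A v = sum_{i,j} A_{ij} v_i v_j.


First compute Av:
(Av)_1 = 4*2 + -1*-5 = 13
(Av)_2 = -1*2 + 2*-5 = -12
Av = [13, -12]
Then v^T (Av) = 2*13 + -5*-12
= 26 + 60 = 86

86


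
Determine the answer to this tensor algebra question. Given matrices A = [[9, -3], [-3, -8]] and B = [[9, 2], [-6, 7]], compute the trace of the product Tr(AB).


Tr(AB) = sum_i (AB)_{ii} where (AB)_{ii} = sum_k A_{ik} B_{ki}.
(AB)_{11} = 9*9 + -3*-6 = 99
(AB)_{22} = -3*2 + -8*7 = -62
Tr(AB) = 99 + -62 = 37

37


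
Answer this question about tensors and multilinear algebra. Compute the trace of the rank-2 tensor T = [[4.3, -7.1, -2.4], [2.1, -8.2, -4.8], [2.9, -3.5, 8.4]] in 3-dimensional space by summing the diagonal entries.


The contraction (trace) of a rank-2 tensor is the sum of its diagonal elements.
Diagonal entries: A[1,1] = 4.3, A[2,2] = -8.2, A[3,3] = 8.4
Tr(A) = 4.3 + -8.2 + 8.4 = 4.5

4.5


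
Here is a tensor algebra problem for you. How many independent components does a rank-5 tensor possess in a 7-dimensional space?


The number of components of a rank-r tensor in d dimensions is d^r.
Here d = 7 and r = 5.
7^5 = 16807

16807


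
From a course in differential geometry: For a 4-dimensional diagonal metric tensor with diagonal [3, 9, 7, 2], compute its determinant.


For a diagonal metric, the determinant is the product of diagonal entries.
Diagonal entries: 3, 9, 7, 2
det(g) = 3 * 9 * 7 * 2 = 378

378


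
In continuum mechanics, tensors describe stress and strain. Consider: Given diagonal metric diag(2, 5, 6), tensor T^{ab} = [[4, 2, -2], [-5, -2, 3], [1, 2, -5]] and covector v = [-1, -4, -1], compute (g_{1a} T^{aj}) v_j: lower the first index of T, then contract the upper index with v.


Step 1: lower the first index. For a diagonal metric, g_{ia} T^{aj} = g_{ii} T^{ij} (no sum on i).
g_{11} = 2
S_1{}^1 = 2 * T^{11} = 2 * 4 = 8
S_1{}^2 = 2 * T^{12} = 2 * 2 = 4
S_1{}^3 = 2 * T^{13} = 2 * -2 = -4
Step 2: contract S_1{}^j with v_j.
S_1{}^1 * v_1 = 8 * -1 = -8
S_1{}^2 * v_2 = 4 * -4 = -16
S_1{}^3 * v_3 = -4 * -1 = 4
Result = -8 + -16 + 4 = -20

-20


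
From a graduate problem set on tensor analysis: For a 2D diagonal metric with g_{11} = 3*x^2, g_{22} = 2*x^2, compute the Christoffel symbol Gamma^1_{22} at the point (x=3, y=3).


For a diagonal metric, Gamma^k_{ij} = (1/2) g^{kk} (dg_{ik}/dx_j + dg_{jk}/dx_i - dg_{ij}/dx_k).
The metric is diagonal, so g_{ab} = 0 for a != b.
At the given point: g_{11} = 27, g_{22} = 18
g^{11} = 1/27
dg_{21}/dx_2 = 0 (off-diagonal)
dg_{21}/dx_2 = 0 (off-diagonal)
dg_{22}/dx_1 = dg_{22}/dx_1 = 12
Numerator = 0 + 0 - 12 = -12
Gamma^1_{22} = -12 / (2 * 27) = -2/9

-2/9


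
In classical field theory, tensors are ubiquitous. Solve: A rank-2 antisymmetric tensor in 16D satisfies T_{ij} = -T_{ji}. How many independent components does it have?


An antisymmetric rank-2 tensor satisfies A_{ij} = -A_{ji}, so diagonal entries are zero.
The independent components are the upper-triangular entries: C(n, 2) = n(n-1)/2.
n = 16
C(16, 2) = 16 * 15 / 2 = 240 / 2 = 120

120


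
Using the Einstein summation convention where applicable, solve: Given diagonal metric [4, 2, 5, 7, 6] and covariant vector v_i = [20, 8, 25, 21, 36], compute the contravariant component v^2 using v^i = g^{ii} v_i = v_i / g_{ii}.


To raise an index with a diagonal metric: v^i = v_i / g_{ii}.
For index 2: v_2 = 8, g_{22} = 2
v^2 = 8 / 2 = 4

4


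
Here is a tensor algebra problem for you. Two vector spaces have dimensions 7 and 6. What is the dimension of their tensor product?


The dimension of a tensor product is the product of dimensions.
dim(V) = 7, dim(W) = 6
dim(V (x) W) = 7 * 6 = 42

42


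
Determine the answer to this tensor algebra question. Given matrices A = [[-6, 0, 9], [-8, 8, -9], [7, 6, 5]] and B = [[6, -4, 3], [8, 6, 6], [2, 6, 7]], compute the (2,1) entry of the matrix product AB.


(AB)_{ij} = sum_k A_{ik} B_{kj}.
For i=2, j=1:
A_{21} * B_{11} = -8 * 6 = -48
A_{22} * B_{21} = 8 * 8 = 64
A_{23} * B_{31} = -9 * 2 = -18
Sum = -48 + 64 + -18 = -2

-2


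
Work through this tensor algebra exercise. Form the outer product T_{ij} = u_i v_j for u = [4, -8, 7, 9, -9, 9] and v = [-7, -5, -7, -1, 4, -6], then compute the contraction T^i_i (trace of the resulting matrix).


The outer product gives T_{ij} = u_i v_j.
The trace (contraction) is Tr(T) = sum_i T_{ii} = sum_i u_i v_i.
Diagonal entries:
T_{11} = u_1 * v_1 = 4 * -7 = -28
T_{22} = u_2 * v_2 = -8 * -5 = 40
T_{33} = u_3 * v_3 = 7 * -7 = -49
T_{44} = u_4 * v_4 = 9 * -1 = -9
T_{55} = u_5 * v_5 = -9 * 4 = -36
T_{66} = u_6 * v_6 = 9 * -6 = -54
Tr(T) = -28 + 40 + -49 + -9 + -36 + -54 = -136

-136


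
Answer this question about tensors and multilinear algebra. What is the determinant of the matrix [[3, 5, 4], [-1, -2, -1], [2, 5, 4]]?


Expanding along the first row, det(A) = a11*M_11 - a12*M_12 + a13*M_13, where M_1j is the (1,j) minor.
Minor M_11 = -2*4 - -1*5 = -3
Minor M_12 = -1*4 - -1*2 = -2
Minor M_13 = -1*5 - -2*2 = -1
det = 3*(-3) - 5*(-2) + 4*(-1)
    = -9 - -10 + -4
    = -3

-3


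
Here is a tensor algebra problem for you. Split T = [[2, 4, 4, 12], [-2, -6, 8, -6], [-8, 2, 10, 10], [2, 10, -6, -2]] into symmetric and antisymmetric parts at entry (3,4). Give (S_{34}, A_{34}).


T_{34} = 10
T_{43} = -6
S_{34} = (10 + -6)/2 = 4/2 = 2
A_{34} = (10 - -6)/2 = 16/2 = 8
Check: S + A = 2 + 8 = 10 = T_{34}.

(2, 8)


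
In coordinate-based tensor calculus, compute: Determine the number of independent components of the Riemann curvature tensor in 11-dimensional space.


The Riemann tensor in d dimensions has d^2(d^2 - 1)/12 independent components.
d = 11, so d^2 = 121
d^2 - 1 = 120
d^2(d^2 - 1) = 121 * 120 = 14520
Divide by 12: 14520 / 12 = 1210

1210


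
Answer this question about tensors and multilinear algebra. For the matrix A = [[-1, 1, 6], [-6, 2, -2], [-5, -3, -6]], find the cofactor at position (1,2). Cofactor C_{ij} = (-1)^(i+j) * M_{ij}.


To find cofactor C_{12}, delete row 1 and column 2.
The resulting 2x2 submatrix is: [[-6, -2], [-5, -6]]
Minor M_{12} = -6*-6 - -2*-5
  = 36 - 10 = 26
Sign = (-1)^(1+2) = (-1)^3 = -1
Cofactor C_{12} = -1 * 26 = -26

-26


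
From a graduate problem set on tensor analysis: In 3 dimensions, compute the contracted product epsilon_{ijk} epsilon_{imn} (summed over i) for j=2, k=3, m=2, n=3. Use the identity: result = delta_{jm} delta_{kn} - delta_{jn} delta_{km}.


Using the identity: epsilon_{ijk} epsilon_{imn} = delta_{jm} delta_{kn} - delta_{jn} delta_{km}.
delta_{22} = 1
delta_{33} = 1
delta_{23} = 0
delta_{32} = 0
Result = 1 * 1 - 0 * 0 = 1 - 0 = 1

1


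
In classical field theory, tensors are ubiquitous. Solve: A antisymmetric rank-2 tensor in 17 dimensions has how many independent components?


A antisymmetric rank-2 tensor in d dimensions has d(d-1)/2 independent components.
d = 17
d(d-1)/2 = 17 * 16 / 2 = 272 / 2 = 136

136


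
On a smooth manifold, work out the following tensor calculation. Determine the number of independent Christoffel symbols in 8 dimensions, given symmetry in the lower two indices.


Christoffel symbols Gamma^k_{ij} are symmetric in i,j, so there are d * d(d+1)/2 independent symbols.
d = 8
d(d+1)/2 = 8 * 9 / 2 = 36
Total = 8 * 36 = 288

288


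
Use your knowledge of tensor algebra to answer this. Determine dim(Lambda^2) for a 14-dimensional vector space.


The dimension of the space of p-forms on an n-dimensional space is C(n, p).
n = 14, p = 2
C(14, 2) = 14! / (2! * 12!) = 91

91


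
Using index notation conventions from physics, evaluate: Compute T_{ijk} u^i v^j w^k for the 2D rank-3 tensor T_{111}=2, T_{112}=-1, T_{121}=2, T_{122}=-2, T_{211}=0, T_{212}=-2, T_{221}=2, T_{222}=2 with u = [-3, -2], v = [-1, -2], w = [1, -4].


S = sum over i,j,k of T_{ijk} u_i v_j w_k. Expanding all 8 terms:
T_{111}*u_1*v_1*w_1 = 2*-3*-1*1 = 6  (running total: 6)
T_{112}*u_1*v_1*w_2 = -1*-3*-1*-4 = 12  (running total: 18)
T_{121}*u_1*v_2*w_1 = 2*-3*-2*1 = 12  (running total: 30)
T_{122}*u_1*v_2*w_2 = -2*-3*-2*-4 = 48  (running total: 78)
T_{211}*u_2*v_1*w_1 = 0*-2*-1*1 = 0  (running total: 78)
T_{212}*u_2*v_1*w_2 = -2*-2*-1*-4 = 16  (running total: 94)
T_{221}*u_2*v_2*w_1 = 2*-2*-2*1 = 8  (running total: 102)
T_{222}*u_2*v_2*w_2 = 2*-2*-2*-4 = -32  (running total: 70)
S = 70

70


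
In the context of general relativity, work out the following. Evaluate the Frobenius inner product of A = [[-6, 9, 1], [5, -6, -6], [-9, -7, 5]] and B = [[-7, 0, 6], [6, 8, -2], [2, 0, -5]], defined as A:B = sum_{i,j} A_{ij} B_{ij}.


A:B = sum over all i,j of A_{ij} * B_{ij}.
Row 1: -6*-7=42, 9*0=0, 1*6=6 => row sum = 48
Row 2: 5*6=30, -6*8=-48, -6*-2=12 => row sum = -6
Row 3: -9*2=-18, -7*0=0, 5*-5=-25 => row sum = -43
Total = 48 + -6 + -43 = -1

-1


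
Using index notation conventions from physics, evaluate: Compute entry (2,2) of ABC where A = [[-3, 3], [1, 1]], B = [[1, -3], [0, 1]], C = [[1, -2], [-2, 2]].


(ABC)_{22} = sum_m (AB)_{2m} C_{m2}. First compute row 2 of AB.
(AB)_{21} = 1*1 + 1*0 = 1
(AB)_{22} = 1*-3 + 1*1 = -2
Now contract with column 2 of C:
(AB)_{21} * C_{12} = 1 * -2 = -2
(AB)_{22} * C_{22} = -2 * 2 = -4
(ABC)_{22} = -2 + -4 = -6

-6


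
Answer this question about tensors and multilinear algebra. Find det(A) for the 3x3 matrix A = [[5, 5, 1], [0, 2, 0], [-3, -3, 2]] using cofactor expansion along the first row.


Expanding along the first row, det(A) = a11*M_11 - a12*M_12 + a13*M_13, where M_1j is the (1,j) minor.
Minor M_11 = 2*2 - 0*-3 = 4
Minor M_12 = 0*2 - 0*-3 = 0
Minor M_13 = 0*-3 - 2*-3 = 6
det = 5*(4) - 5*(0) + 1*(6)
    = 20 - 0 + 6
    = 26

26


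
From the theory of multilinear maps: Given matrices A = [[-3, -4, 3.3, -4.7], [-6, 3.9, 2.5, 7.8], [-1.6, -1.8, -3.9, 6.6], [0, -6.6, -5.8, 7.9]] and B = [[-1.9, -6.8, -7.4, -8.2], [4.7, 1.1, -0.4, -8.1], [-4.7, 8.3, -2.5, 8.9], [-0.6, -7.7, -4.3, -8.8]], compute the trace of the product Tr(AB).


Tr(AB) = sum_i (AB)_{ii} where (AB)_{ii} = sum_k A_{ik} B_{ki}.
(AB)_{11} = -3*-1.9 + -4*4.7 + 3.3*-4.7 + -4.7*-0.6 = -25.79
(AB)_{22} = -6*-6.8 + 3.9*1.1 + 2.5*8.3 + 7.8*-7.7 = 5.78
(AB)_{33} = -1.6*-7.4 + -1.8*-0.4 + -3.9*-2.5 + 6.6*-4.3 = -6.07
(AB)_{44} = 0*-8.2 + -6.6*-8.1 + -5.8*8.9 + 7.9*-8.8 = -67.68
Tr(AB) = -25.79 + 5.78 + -6.07 + -67.68 = -93.76

-93.76


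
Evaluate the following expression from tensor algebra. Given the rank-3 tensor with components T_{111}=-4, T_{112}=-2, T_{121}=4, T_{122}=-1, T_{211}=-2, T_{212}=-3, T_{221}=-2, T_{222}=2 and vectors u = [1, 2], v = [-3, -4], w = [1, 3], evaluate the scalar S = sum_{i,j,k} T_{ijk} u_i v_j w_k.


S = sum over i,j,k of T_{ijk} u_i v_j w_k. Expanding all 8 terms:
T_{111}*u_1*v_1*w_1 = -4*1*-3*1 = 12  (running total: 12)
T_{112}*u_1*v_1*w_2 = -2*1*-3*3 = 18  (running total: 30)
T_{121}*u_1*v_2*w_1 = 4*1*-4*1 = -16  (running total: 14)
T_{122}*u_1*v_2*w_2 = -1*1*-4*3 = 12  (running total: 26)
T_{211}*u_2*v_1*w_1 = -2*2*-3*1 = 12  (running total: 38)
T_{212}*u_2*v_1*w_2 = -3*2*-3*3 = 54  (running total: 92)
T_{221}*u_2*v_2*w_1 = -2*2*-4*1 = 16  (running total: 108)
T_{222}*u_2*v_2*w_2 = 2*2*-4*3 = -48  (running total: 60)
S = 60

60


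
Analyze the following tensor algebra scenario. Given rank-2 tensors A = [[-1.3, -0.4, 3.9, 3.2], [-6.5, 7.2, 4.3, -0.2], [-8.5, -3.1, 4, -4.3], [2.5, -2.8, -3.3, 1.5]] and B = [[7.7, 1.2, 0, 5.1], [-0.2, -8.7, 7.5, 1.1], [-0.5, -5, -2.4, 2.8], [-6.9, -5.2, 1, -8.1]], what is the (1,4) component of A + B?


Tensor addition is component-wise: (A + B)_{ij} = A_{ij} + B_{ij}.
A_{14} = 3.2
B_{14} = 5.1
(A + B)_{14} = 3.2 + 5.1 = 8.3

8.3


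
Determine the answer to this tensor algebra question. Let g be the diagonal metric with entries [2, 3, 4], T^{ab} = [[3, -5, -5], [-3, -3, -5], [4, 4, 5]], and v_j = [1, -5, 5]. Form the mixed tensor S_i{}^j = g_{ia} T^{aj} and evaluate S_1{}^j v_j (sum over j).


Step 1: lower the first index. For a diagonal metric, g_{ia} T^{aj} = g_{ii} T^{ij} (no sum on i).
g_{11} = 2
S_1{}^1 = 2 * T^{11} = 2 * 3 = 6
S_1{}^2 = 2 * T^{12} = 2 * -5 = -10
S_1{}^3 = 2 * T^{13} = 2 * -5 = -10
Step 2: contract S_1{}^j with v_j.
S_1{}^1 * v_1 = 6 * 1 = 6
S_1{}^2 * v_2 = -10 * -5 = 50
S_1{}^3 * v_3 = -10 * 5 = -50
Result = 6 + 50 + -50 = 6

6


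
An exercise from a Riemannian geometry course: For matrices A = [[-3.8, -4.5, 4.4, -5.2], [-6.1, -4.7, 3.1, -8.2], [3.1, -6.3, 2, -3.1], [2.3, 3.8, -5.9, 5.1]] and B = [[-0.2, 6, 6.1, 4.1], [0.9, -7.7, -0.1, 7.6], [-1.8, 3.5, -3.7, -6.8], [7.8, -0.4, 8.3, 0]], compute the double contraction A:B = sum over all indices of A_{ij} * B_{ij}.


A:B = sum over all i,j of A_{ij} * B_{ij}.
Row 1: -3.8*-0.2=0.76, -4.5*6=-27, 4.4*6.1=26.84, -5.2*4.1=-21.32 => row sum = -20.72
Row 2: -6.1*0.9=-5.49, -4.7*-7.7=36.19, 3.1*-0.1=-0.31, -8.2*7.6=-62.32 => row sum = -31.93
Row 3: 3.1*-1.8=-5.58, -6.3*3.5=-22.05, 2*-3.7=-7.4, -3.1*-6.8=21.08 => row sum = -13.95
Row 4: 2.3*7.8=17.94, 3.8*-0.4=-1.52, -5.9*8.3=-48.97, 5.1*0=0 => row sum = -32.55
Total = -20.72 + -31.93 + -13.95 + -32.55 = -99.15

-99.15


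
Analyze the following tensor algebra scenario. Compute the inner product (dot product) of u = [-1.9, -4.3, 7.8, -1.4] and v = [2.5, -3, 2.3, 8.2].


The inner product u . v = sum of u_i * v_i.
Term-by-term: -1.9 * 2.5, -4.3 * -3, 7.8 * 2.3, -1.4 * 8.2
Products: -4.75, 12.9, 17.94, -11.48
Sum = -4.75 + 12.9 + 17.94 + -11.48 = 14.61

14.61


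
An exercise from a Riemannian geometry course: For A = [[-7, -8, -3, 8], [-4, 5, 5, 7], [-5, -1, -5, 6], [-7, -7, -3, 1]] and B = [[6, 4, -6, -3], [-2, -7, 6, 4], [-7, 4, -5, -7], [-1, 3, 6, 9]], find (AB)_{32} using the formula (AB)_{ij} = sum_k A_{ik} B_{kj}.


(AB)_{ij} = sum_k A_{ik} B_{kj}.
For i=3, j=2:
A_{31} * B_{12} = -5 * 4 = -20
A_{32} * B_{22} = -1 * -7 = 7
A_{33} * B_{32} = -5 * 4 = -20
A_{34} * B_{42} = 6 * 3 = 18
Sum = -20 + 7 + -20 + 18 = -15

-15


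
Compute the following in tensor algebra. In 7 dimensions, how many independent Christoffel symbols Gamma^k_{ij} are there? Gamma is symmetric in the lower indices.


Christoffel symbols Gamma^k_{ij} are symmetric in i,j, so there are d * d(d+1)/2 independent symbols.
d = 7
d(d+1)/2 = 7 * 8 / 2 = 28
Total = 7 * 28 = 196

196


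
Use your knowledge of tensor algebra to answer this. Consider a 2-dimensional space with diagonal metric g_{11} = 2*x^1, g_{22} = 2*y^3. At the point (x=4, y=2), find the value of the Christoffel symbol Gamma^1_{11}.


For a diagonal metric, Gamma^k_{ij} = (1/2) g^{kk} (dg_{ik}/dx_j + dg_{jk}/dx_i - dg_{ij}/dx_k).
The metric is diagonal, so g_{ab} = 0 for a != b.
At the given point: g_{11} = 8, g_{22} = 16
g^{11} = 1/8
dg_{11}/dx_1 = dg_{11}/dx_1 = 2
dg_{11}/dx_1 = dg_{11}/dx_1 = 2
dg_{11}/dx_1 = dg_{11}/dx_1 = 2
Numerator = 2 + 2 - 2 = 2
Gamma^1_{11} = 2 / (2 * 8) = 1/8

1/8


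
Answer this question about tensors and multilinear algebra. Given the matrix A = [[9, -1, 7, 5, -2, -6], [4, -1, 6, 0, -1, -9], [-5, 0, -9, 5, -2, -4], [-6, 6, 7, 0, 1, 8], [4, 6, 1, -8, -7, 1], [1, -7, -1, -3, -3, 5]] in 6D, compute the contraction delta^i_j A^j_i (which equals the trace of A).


The contraction (trace) of a rank-2 tensor is the sum of its diagonal elements.
Diagonal entries: A[1,1] = 9, A[2,2] = -1, A[3,3] = -9, A[4,4] = 0, A[5,5] = -7, A[6,6] = 5
Tr(A) = 9 + -1 + -9 + 0 + -7 + 5 = -3

-3


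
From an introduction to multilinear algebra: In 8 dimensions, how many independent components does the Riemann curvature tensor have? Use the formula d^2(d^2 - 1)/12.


The Riemann tensor in d dimensions has d^2(d^2 - 1)/12 independent components.
d = 8, so d^2 = 64
d^2 - 1 = 63
d^2(d^2 - 1) = 64 * 63 = 4032
Divide by 12: 4032 / 12 = 336

336


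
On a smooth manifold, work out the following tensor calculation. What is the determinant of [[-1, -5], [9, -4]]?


For a 2x2 matrix [[a, b], [c, d]], det = a*d - b*c.
a = -1, b = -5, c = 9, d = -4
a*d = -1 * -4 = 4
b*c = -5 * 9 = -45
det = 4 - -45 = 49

49


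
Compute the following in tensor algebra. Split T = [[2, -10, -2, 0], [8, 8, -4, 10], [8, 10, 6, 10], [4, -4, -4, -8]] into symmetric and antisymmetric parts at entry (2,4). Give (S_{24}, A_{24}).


T_{24} = 10
T_{42} = -4
S_{24} = (10 + -4)/2 = 6/2 = 3
A_{24} = (10 - -4)/2 = 14/2 = 7
Check: S + A = 3 + 7 = 10 = T_{24}.

(3, 7)


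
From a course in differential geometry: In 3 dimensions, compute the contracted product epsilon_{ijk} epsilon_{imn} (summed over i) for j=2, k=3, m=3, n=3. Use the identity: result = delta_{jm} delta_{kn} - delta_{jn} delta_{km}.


Using the identity: epsilon_{ijk} epsilon_{imn} = delta_{jm} delta_{kn} - delta_{jn} delta_{km}.
delta_{23} = 0
delta_{33} = 1
delta_{23} = 0
delta_{33} = 1
Result = 0 * 1 - 0 * 1 = 0 - 0 = 0

0


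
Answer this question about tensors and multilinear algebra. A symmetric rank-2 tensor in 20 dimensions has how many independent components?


A symmetric rank-2 tensor in d dimensions has d(d+1)/2 independent components.
d = 20
d(d+1)/2 = 20 * 21 / 2 = 420 / 2 = 210

210


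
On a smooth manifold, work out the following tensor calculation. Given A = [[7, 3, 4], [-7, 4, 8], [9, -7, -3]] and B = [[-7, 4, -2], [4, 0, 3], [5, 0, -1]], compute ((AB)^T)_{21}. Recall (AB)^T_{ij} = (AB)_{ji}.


(AB)^T_{ij} = (AB)_{ji} = sum_k A_{jk} B_{ki}.
For i=2, j=1 we need (AB)_{12}:
A_{11} * B_{12} = 7 * 4 = 28
A_{12} * B_{22} = 3 * 0 = 0
A_{13} * B_{32} = 4 * 0 = 0
Sum = 28 + 0 + 0 = 28

28


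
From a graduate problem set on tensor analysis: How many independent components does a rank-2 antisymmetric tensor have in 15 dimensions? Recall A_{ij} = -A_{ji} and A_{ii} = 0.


An antisymmetric rank-2 tensor satisfies A_{ij} = -A_{ji}, so diagonal entries are zero.
The independent components are the upper-triangular entries: C(n, 2) = n(n-1)/2.
n = 15
C(15, 2) = 15 * 14 / 2 = 210 / 2 = 105

105


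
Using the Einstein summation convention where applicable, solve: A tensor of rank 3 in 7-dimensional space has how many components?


The number of components of a rank-r tensor in d dimensions is d^r.
Here d = 7 and r = 3.
7^3 = 343

343


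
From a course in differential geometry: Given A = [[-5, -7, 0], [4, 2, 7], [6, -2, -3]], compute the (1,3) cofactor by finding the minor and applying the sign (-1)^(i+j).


To find cofactor C_{13}, delete row 1 and column 3.
The resulting 2x2 submatrix is: [[4, 2], [6, -2]]
Minor M_{13} = 4*-2 - 2*6
  = -8 - 12 = -20
Sign = (-1)^(1+3) = (-1)^4 = 1
Cofactor C_{13} = 1 * -20 = -20

-20


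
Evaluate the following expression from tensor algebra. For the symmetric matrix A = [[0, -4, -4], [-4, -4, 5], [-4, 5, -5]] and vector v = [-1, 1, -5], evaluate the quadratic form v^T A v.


First compute Av:
(Av)_1 = 0*-1 + -4*1 + -4*-5 = 16
(Av)_2 = -4*-1 + -4*1 + 5*-5 = -25
(Av)_3 = -4*-1 + 5*1 + -5*-5 = 34
Av = [16, -25, 34]
Then v^T (Av) = -1*16 + 1*-25 + -5*34
= -16 + -25 + -170 = -211

-211


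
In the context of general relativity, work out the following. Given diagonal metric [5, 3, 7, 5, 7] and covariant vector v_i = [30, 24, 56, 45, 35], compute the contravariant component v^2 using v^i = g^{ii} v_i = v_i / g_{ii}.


To raise an index with a diagonal metric: v^i = v_i / g_{ii}.
For index 2: v_2 = 24, g_{22} = 3
v^2 = 24 / 3 = 8

8


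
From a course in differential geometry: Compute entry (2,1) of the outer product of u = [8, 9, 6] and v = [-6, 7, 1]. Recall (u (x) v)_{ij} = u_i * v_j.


The outer product entry T_{ij} = u_i * v_j.
We need i=2, j=1.
u_2 = 9, v_1 = -6
T_{2,1} = 9 * -6 = -54

-54


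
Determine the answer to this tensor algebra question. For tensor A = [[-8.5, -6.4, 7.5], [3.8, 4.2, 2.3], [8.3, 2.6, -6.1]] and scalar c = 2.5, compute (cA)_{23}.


Scalar multiplication: (cA)_{ij} = c * A_{ij}.
c = 2.5
A_{23} = 2.3
(cA)_{23} = 2.5 * 2.3 = 5.75

5.75


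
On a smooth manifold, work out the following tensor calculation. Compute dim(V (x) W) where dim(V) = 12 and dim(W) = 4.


The dimension of a tensor product is the product of dimensions.
dim(V) = 12, dim(W) = 4
dim(V (x) W) = 12 * 4 = 48

48


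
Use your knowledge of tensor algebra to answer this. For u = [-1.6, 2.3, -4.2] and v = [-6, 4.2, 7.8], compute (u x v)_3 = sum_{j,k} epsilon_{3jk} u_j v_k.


(u x v)_3 = sum_{j,k} epsilon_{3jk} u_j v_k. Only permutations of (1,2,3) contribute; the two non-zero terms are:
eps_{312} u_1 v_2 = 1 * -1.6 * 4.2 = -6.72
eps_{321} u_2 v_1 = -1 * 2.3 * -6 = 13.8
(u x v)_3 = 7.08

7.08


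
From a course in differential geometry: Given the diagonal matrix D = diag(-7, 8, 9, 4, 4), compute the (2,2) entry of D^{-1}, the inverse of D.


For a diagonal matrix, the inverse has entries (D^{-1})_{ii} = 1/d_{ii}.
The diagonal entries are: d_{11} = -7, d_{22} = 8, d_{33} = 9, d_{44} = 4, d_{55} = 4
We need (D^{-1})_{22} = 1/d_{22} = 1/8 = 1/8

1/8


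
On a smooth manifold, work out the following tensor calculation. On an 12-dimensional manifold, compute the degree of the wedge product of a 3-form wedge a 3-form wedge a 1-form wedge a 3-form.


The degree of a wedge product is the sum of the degrees of the individual forms.
Degrees: 3, 3, 1, 3
Total degree = 3 + 3 + 1 + 3 = 10

10


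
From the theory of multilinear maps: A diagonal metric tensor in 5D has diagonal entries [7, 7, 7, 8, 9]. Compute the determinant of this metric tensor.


For a diagonal metric, the determinant is the product of diagonal entries.
Diagonal entries: 7, 7, 7, 8, 9
det(g) = 7 * 7 * 7 * 8 * 9 = 24696

24696


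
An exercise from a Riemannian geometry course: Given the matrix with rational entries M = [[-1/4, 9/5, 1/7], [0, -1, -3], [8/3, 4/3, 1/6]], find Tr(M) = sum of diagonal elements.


The trace is the sum of diagonal entries.
Diagonal: M[1,1] = -1/4, M[2,2] = -1, M[3,3] = 1/6
Tr(M) = -1/4 + -1 + 1/6
Computing step by step:
After adding M[1,1]: -1/4
After adding M[2,2]: -5/4
After adding M[3,3]: -13/12
Tr(M) = -13/12

-13/12


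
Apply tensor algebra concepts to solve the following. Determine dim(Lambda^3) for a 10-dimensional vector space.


The dimension of the space of p-forms on an n-dimensional space is C(n, p).
n = 10, p = 3
C(10, 3) = 10! / (3! * 7!) = 120

120


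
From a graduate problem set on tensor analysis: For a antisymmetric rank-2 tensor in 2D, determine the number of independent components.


A antisymmetric rank-2 tensor in d dimensions has d(d-1)/2 independent components.
d = 2
d(d-1)/2 = 2 * 1 / 2 = 2 / 2 = 1

1


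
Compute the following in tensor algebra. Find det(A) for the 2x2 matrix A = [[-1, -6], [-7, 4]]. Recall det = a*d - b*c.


For a 2x2 matrix [[a, b], [c, d]], det = a*d - b*c.
a = -1, b = -6, c = -7, d = 4
a*d = -1 * 4 = -4
b*c = -6 * -7 = 42
det = -4 - 42 = -46

-46


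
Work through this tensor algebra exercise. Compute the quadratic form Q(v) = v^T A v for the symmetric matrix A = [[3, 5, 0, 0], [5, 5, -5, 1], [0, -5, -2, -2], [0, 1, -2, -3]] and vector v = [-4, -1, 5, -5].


First compute Av:
(Av)_1 = 3*-4 + 5*-1 + 0*5 + 0*-5 = -17
(Av)_2 = 5*-4 + 5*-1 + -5*5 + 1*-5 = -55
(Av)_3 = 0*-4 + -5*-1 + -2*5 + -2*-5 = 5
(Av)_4 = 0*-4 + 1*-1 + -2*5 + -3*-5 = 4
Av = [-17, -55, 5, 4]
Then v^T (Av) = -4*-17 + -1*-55 + 5*5 + -5*4
= 68 + 55 + 25 + -20 = 128

128


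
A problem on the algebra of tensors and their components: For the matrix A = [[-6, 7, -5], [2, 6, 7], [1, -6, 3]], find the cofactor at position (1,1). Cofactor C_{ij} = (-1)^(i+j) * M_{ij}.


To find cofactor C_{11}, delete row 1 and column 1.
The resulting 2x2 submatrix is: [[6, 7], [-6, 3]]
Minor M_{11} = 6*3 - 7*-6
  = 18 - -42 = 60
Sign = (-1)^(1+1) = (-1)^2 = 1
Cofactor C_{11} = 1 * 60 = 60

60


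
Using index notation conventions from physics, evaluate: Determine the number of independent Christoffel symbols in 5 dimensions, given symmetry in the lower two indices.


Christoffel symbols Gamma^k_{ij} are symmetric in i,j, so there are d * d(d+1)/2 independent symbols.
d = 5
d(d+1)/2 = 5 * 6 / 2 = 15
Total = 5 * 15 = 75

75


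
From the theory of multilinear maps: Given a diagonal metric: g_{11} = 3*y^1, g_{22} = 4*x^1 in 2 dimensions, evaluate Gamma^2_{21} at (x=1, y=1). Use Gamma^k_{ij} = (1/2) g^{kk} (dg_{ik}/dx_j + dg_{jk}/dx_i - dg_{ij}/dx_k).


For a diagonal metric, Gamma^k_{ij} = (1/2) g^{kk} (dg_{ik}/dx_j + dg_{jk}/dx_i - dg_{ij}/dx_k).
The metric is diagonal, so g_{ab} = 0 for a != b.
At the given point: g_{11} = 3, g_{22} = 4
g^{22} = 1/4
dg_{22}/dx_1 = dg_{22}/dx_1 = 4
dg_{12}/dx_2 = 0 (off-diagonal)
dg_{21}/dx_2 = 0 (off-diagonal)
Numerator = 4 + 0 - 0 = 4
Gamma^2_{21} = 4 / (2 * 4) = 1/2

1/2


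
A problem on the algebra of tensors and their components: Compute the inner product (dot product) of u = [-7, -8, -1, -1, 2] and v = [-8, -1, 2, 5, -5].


The inner product u . v = sum of u_i * v_i.
Term-by-term: -7 * -8, -8 * -1, -1 * 2, -1 * 5, 2 * -5
Products: 56, 8, -2, -5, -10
Sum = 56 + 8 + -2 + -5 + -10 = 47

47


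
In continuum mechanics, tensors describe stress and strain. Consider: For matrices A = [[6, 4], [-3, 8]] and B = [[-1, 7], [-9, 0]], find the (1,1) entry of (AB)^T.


(AB)^T_{ij} = (AB)_{ji} = sum_k A_{jk} B_{ki}.
For i=1, j=1 we need (AB)_{11}:
A_{11} * B_{11} = 6 * -1 = -6
A_{12} * B_{21} = 4 * -9 = -36
Sum = -6 + -36 = -42

-42


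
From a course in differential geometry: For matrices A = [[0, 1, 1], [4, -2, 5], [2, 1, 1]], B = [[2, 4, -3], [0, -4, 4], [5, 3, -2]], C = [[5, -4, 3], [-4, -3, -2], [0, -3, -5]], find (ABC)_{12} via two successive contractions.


(ABC)_{12} = sum_m (AB)_{1m} C_{m2}. First compute row 1 of AB.
(AB)_{11} = 0*2 + 1*0 + 1*5 = 5
(AB)_{12} = 0*4 + 1*-4 + 1*3 = -1
(AB)_{13} = 0*-3 + 1*4 + 1*-2 = 2
Now contract with column 2 of C:
(AB)_{11} * C_{12} = 5 * -4 = -20
(AB)_{12} * C_{22} = -1 * -3 = 3
(AB)_{13} * C_{32} = 2 * -3 = -6
(ABC)_{12} = -20 + 3 + -6 = -23

-23


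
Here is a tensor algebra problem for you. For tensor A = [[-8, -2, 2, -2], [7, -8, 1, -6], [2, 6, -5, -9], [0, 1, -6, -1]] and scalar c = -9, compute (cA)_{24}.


Scalar multiplication: (cA)_{ij} = c * A_{ij}.
c = -9
A_{24} = -6
(cA)_{24} = -9 * -6 = 54

54


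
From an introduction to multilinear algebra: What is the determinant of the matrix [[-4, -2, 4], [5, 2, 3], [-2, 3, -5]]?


Expanding along the first row, det(A) = a11*M_11 - a12*M_12 + a13*M_13, where M_1j is the (1,j) minor.
Minor M_11 = 2*-5 - 3*3 = -19
Minor M_12 = 5*-5 - 3*-2 = -19
Minor M_13 = 5*3 - 2*-2 = 19
det = -4*(-19) - -2*(-19) + 4*(19)
    = 76 - 38 + 76
    = 114

114


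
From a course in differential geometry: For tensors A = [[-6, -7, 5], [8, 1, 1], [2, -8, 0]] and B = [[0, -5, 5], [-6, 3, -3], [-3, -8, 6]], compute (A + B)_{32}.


Tensor addition is component-wise: (A + B)_{ij} = A_{ij} + B_{ij}.
A_{32} = -8
B_{32} = -8
(A + B)_{32} = -8 + -8 = -16

-16


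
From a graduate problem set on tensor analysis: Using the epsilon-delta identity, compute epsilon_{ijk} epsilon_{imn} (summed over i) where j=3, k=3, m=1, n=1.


Using the identity: epsilon_{ijk} epsilon_{imn} = delta_{jm} delta_{kn} - delta_{jn} delta_{km}.
delta_{31} = 0
delta_{31} = 0
delta_{31} = 0
delta_{31} = 0
Result = 0 * 0 - 0 * 0 = 0 - 0 = 0

0


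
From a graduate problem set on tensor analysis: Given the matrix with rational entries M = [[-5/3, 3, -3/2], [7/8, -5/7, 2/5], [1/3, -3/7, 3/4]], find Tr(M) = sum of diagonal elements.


The trace is the sum of diagonal entries.
Diagonal: M[1,1] = -5/3, M[2,2] = -5/7, M[3,3] = 3/4
Tr(M) = -5/3 + -5/7 + 3/4
Computing step by step:
After adding M[1,1]: -5/3
After adding M[2,2]: -50/21
After adding M[3,3]: -137/84
Tr(M) = -137/84

-137/84


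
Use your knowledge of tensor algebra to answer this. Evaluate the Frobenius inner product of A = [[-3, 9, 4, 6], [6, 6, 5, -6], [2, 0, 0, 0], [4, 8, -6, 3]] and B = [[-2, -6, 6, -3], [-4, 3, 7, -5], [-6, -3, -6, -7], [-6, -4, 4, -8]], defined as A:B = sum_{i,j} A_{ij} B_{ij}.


A:B = sum over all i,j of A_{ij} * B_{ij}.
Row 1: -3*-2=6, 9*-6=-54, 4*6=24, 6*-3=-18 => row sum = -42
Row 2: 6*-4=-24, 6*3=18, 5*7=35, -6*-5=30 => row sum = 59
Row 3: 2*-6=-12, 0*-3=0, 0*-6=0, 0*-7=0 => row sum = -12
Row 4: 4*-6=-24, 8*-4=-32, -6*4=-24, 3*-8=-24 => row sum = -104
Total = -42 + 59 + -12 + -104 = -99

-99


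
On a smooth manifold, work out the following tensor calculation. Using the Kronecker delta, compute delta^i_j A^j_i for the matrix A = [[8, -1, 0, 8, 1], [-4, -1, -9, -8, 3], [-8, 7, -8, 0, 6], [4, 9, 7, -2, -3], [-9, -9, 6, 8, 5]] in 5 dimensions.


The contraction (trace) of a rank-2 tensor is the sum of its diagonal elements.
Diagonal entries: A[1,1] = 8, A[2,2] = -1, A[3,3] = -8, A[4,4] = -2, A[5,5] = 5
Tr(A) = 8 + -1 + -8 + -2 + 5 = 2

2
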